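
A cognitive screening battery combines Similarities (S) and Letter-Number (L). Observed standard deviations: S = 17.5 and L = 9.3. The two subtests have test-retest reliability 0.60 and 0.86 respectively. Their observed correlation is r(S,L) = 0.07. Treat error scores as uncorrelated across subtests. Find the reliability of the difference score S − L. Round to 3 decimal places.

Var(S−L) = 17.5² + 9.3² − 2·17.5·9.3·0.07 = 392.74 − 22.785 = 369.955.
Under uncorrelated errors the observed covariances equal the true-score covariances, so only the own-variance terms attenuate.
True-score variance = [17.5²·0.60 + 9.3²·0.86] − 22.785 = 258.131 − 22.785 = 235.346.
Reliability = 235.346 / 369.955 = 0.636.

0.636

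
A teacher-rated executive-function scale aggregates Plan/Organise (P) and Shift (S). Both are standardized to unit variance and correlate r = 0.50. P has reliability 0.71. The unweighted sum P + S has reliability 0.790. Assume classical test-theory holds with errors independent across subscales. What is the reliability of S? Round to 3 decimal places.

Var(P+S) = 2 + 2·0.50 = 3.000.
True-score variance = ρ_P + ρ_S + 2·0.50, so 0.790 = (0.71 + ρ_S + 1.00) / 3.000.
ρ_S = 0.790·3.000 − 0.71 − 1.00 = 0.660.

0.660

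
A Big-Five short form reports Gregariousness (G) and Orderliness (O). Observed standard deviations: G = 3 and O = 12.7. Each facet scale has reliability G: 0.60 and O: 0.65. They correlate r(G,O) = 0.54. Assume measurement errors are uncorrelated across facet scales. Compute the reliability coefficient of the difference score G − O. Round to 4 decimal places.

Var(G−O) = 3² + 12.7² − 2·3·12.7·0.54 = 170.29 − 41.148 = 129.142.
With uncorrelated errors the cross-covariances are all true-score covariance, so they carry over unchanged; only the diagonal terms shrink to ρᵢσᵢ².
True-score variance = [3²·0.60 + 12.7²·0.65] − 41.148 = 110.239 − 41.148 = 69.0905.
Reliability = 69.0905 / 129.142 = 0.5350.

0.5350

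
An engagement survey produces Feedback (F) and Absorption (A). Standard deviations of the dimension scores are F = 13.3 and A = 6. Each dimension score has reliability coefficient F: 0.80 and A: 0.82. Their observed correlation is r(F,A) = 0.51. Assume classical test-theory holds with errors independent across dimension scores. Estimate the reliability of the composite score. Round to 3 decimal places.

0.858

Var(F+A) = 13.3² + 6² + 2·[13.3·6·0.51] = 212.89 + 81.396 = 294.286.
Under uncorrelated errors the observed covariances equal the true-score covariances, so only the own-variance terms attenuate.
True-score variance = [13.3²·0.80 + 6²·0.82] + 81.396 = 171.032 + 81.396 = 252.428.
Reliability = 252.428 / 294.286 = 0.858.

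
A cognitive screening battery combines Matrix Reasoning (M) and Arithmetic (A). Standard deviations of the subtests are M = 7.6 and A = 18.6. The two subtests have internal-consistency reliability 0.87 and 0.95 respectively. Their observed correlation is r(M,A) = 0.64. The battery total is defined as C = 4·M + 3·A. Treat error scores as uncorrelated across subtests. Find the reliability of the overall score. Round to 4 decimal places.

Var(C) = 4²·7.6² + 3²·18.6² + 2·[12·7.6·18.6·0.64] = 4037.8 + 2171.29 = 6209.09.
Under uncorrelated errors the observed covariances equal the true-score covariances, so only the own-variance terms attenuate.
True-score variance = [4²·7.6²·0.87 + 3²·18.6²·0.95] + 2171.29 = 3761.98 + 2171.29 = 5933.27.
Reliability = 5933.27 / 6209.09 = 0.9556.

0.9556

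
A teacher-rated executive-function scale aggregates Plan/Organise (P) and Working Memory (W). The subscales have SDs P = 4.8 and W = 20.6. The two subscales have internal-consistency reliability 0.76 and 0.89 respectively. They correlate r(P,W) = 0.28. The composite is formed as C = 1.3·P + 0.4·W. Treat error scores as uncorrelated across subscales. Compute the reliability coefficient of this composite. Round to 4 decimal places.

Var(C) = 1.3²·4.8² + 0.4²·20.6² + 2·[0.52·4.8·20.6·0.28] = 106.835 + 28.7939 = 135.629.
Because errors are independent across components, Cov(Tᵢ,Tⱼ) = Cov(Xᵢ,Xⱼ); the off-diagonal part of the true-score variance is the same as above.
True-score variance = [1.3²·4.8²·0.76 + 0.4²·20.6²·0.89] + 28.7939 = 90.0214 + 28.7939 = 118.815.
Reliability = 118.815 / 135.629 = 0.8760.

0.8760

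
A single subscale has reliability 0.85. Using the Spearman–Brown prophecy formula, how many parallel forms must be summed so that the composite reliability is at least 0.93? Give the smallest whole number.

3

k ≥ ρ*(1−ρ₁)/(ρ₁(1−ρ*)) = 0.93·0.15 / (0.85·0.07) = 2.345.
Smallest integer k = 3.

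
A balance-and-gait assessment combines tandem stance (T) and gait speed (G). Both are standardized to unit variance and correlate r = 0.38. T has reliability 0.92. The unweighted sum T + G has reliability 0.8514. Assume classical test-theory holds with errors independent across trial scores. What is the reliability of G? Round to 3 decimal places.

0.670

Var(T+G) = 2 + 2·0.38 = 2.760.
True-score variance = ρ_T + ρ_G + 2·0.38, so 0.8514 = (0.92 + ρ_G + 0.76) / 2.760.
ρ_G = 0.8514·2.760 − 0.92 − 0.76 = 0.670.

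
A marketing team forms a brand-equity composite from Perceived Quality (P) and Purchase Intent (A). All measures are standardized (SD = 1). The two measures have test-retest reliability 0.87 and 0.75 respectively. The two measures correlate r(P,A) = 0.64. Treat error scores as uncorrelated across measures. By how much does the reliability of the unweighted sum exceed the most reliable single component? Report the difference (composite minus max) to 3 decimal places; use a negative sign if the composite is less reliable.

0.014

Var(sum) = 2 + 1.28 = 3.28; true-score variance = 1.62 + 1.28 = 2.9; composite reliability = 0.8841.
Max component reliability = 0.8700.
Difference = 0.8841 − 0.8700 = 0.014.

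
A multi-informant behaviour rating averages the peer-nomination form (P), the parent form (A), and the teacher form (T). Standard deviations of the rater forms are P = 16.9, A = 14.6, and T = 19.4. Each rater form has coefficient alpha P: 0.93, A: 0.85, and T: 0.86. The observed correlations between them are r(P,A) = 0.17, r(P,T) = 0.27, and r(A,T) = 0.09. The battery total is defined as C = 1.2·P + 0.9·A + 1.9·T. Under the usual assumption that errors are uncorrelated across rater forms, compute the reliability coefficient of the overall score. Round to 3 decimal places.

Var(C) = 1.2²·16.9² + 0.9²·14.6² + 1.9²·19.4² + 2·[1.08·16.9·14.6·0.17 + 2.28·16.9·19.4·0.27 + 1.71·14.6·19.4·0.09] = 1942.6 + 581.445 = 2524.04.
With uncorrelated errors the cross-covariances are all true-score covariance, so they carry over unchanged; only the diagonal terms shrink to ρᵢσᵢ².
True-score variance = [1.2²·16.9²·0.93 + 0.9²·14.6²·0.85 + 1.9²·19.4²·0.86] + 581.445 = 1697.7 + 581.445 = 2279.14.
Reliability = 2279.14 / 2524.04 = 0.903.

0.903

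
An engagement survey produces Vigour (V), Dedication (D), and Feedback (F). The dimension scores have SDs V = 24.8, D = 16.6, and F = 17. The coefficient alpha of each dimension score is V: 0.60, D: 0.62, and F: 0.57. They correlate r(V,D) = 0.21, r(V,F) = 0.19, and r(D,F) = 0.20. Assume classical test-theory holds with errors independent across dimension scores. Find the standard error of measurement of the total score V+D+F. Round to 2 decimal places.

21.79

Var(total) = 1179.6 + 445.994 = 1625.59.
True-score variance = 704.601 + 445.994 = 1150.59, so reliability = 0.7078.
Error variance = 1625.59 − 1150.59 = 474.999; SEM = √474.999 = 21.79.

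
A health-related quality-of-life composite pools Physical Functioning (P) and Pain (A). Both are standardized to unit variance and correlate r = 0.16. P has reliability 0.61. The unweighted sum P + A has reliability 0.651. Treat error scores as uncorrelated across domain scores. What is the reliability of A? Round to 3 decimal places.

0.580

Var(P+A) = 2 + 2·0.16 = 2.320.
True-score variance = ρ_P + ρ_A + 2·0.16, so 0.651 = (0.61 + ρ_A + 0.32) / 2.320.
ρ_A = 0.651·2.320 − 0.61 − 0.32 = 0.580.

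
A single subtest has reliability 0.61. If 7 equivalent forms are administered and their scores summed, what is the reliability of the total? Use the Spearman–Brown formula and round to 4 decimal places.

0.9163

ρ_k = kρ / (1 + (k−1)ρ) = 7·0.61 / (1 + 6·0.61) = 4.270 / 4.660 = 0.9163.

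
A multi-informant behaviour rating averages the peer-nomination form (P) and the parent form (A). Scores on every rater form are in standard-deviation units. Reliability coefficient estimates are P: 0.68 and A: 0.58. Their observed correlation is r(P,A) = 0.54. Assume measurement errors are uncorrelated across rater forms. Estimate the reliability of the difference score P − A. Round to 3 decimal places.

0.196

Var(P−A) = 1 + 1 − 2·0.54 = 2 − 1.08 = 0.92.
With uncorrelated errors the cross-covariances are all true-score covariance, so they carry over unchanged; only the diagonal terms shrink to ρᵢσᵢ².
True-score variance = [0.68 + 0.58] − 1.08 = 1.26 − 1.08 = 0.18.
Reliability = 0.18 / 0.92 = 0.196.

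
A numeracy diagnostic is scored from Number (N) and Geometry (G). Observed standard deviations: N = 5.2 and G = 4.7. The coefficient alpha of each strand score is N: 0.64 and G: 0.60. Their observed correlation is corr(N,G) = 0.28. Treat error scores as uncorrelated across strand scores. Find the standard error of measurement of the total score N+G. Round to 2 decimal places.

4.31

Var(total) = 49.13 + 13.6864 = 62.8164.
True-score variance = 30.5596 + 13.6864 = 44.246, so reliability = 0.7044.
Error variance = 62.8164 − 44.246 = 18.5704; SEM = √18.5704 = 4.31.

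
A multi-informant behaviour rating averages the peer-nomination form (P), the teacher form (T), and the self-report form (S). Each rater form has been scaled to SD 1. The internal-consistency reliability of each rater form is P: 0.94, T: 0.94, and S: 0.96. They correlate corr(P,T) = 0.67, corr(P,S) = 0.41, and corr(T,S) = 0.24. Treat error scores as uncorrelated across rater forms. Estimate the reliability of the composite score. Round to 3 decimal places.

Var(P+T+S) = 3 + 2·[0.67 + 0.41 + 0.24] = 3 + 2.64 = 5.64.
With uncorrelated errors the cross-covariances are all true-score covariance, so they carry over unchanged; only the diagonal terms shrink to ρᵢσᵢ².
True-score variance = [0.94 + 0.94 + 0.96] + 2.64 = 2.84 + 2.64 = 5.48.
Reliability = 5.48 / 5.64 = 0.972.

0.972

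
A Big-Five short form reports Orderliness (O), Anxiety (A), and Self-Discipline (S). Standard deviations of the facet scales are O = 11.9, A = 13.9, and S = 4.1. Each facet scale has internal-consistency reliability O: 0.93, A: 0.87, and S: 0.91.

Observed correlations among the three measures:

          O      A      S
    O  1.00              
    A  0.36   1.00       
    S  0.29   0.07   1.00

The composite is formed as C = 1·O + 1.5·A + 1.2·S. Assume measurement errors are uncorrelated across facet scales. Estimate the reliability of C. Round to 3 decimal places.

Var(C) = 11.9² + 1.5²·13.9² + 1.2²·4.1² + 2·[1.5·11.9·13.9·0.36 + 1.2·11.9·4.1·0.29 + 1.8·13.9·4.1·0.07] = 600.539 + 226.962 = 827.501.
With uncorrelated errors the cross-covariances are all true-score covariance, so they carry over unchanged; only the diagonal terms shrink to ρᵢσᵢ².
True-score variance = [11.9²·0.93 + 1.5²·13.9²·0.87 + 1.2²·4.1²·0.91] + 226.962 = 531.934 + 226.962 = 758.896.
Reliability = 758.896 / 827.501 = 0.917.

0.917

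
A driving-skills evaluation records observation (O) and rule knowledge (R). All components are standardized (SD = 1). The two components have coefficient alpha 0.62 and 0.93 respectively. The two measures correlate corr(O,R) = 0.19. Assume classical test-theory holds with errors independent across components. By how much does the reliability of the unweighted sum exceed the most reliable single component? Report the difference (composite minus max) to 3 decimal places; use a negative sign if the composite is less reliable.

-0.119

Var(sum) = 2 + 0.38 = 2.38; true-score variance = 1.55 + 0.38 = 1.93; composite reliability = 0.8109.
Max component reliability = 0.9300.
Difference = 0.8109 − 0.9300 = -0.119.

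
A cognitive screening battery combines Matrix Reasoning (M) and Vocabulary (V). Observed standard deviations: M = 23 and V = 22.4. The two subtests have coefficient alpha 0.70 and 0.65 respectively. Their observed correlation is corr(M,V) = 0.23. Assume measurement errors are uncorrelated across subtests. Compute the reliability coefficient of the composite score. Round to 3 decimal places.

Var(M+V) = 23² + 22.4² + 2·[23·22.4·0.23] = 1030.76 + 236.992 = 1267.75.
Because errors are independent across components, Cov(Tᵢ,Tⱼ) = Cov(Xᵢ,Xⱼ); the off-diagonal part of the true-score variance is the same as above.
True-score variance = [23²·0.70 + 22.4²·0.65] + 236.992 = 696.444 + 236.992 = 933.436.
Reliability = 933.436 / 1267.75 = 0.736.

0.736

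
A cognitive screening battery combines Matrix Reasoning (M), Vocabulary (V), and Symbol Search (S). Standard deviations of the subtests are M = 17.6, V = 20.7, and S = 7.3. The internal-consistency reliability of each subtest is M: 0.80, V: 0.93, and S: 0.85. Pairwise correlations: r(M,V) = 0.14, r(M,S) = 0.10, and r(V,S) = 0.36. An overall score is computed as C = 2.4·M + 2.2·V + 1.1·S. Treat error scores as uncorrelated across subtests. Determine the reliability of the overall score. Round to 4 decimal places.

Var(C) = 2.4²·17.6² + 2.2²·20.7² + 1.1²·7.3² + 2·[5.28·17.6·20.7·0.14 + 2.64·17.6·7.3·0.10 + 2.42·20.7·7.3·0.36] = 3922.59 + 869.742 = 4792.33.
Because errors are independent across components, Cov(Tᵢ,Tⱼ) = Cov(Xᵢ,Xⱼ); the off-diagonal part of the true-score variance is the same as above.
True-score variance = [2.4²·17.6²·0.80 + 2.2²·20.7²·0.93 + 1.1²·7.3²·0.85] + 869.742 = 3410.9 + 869.742 = 4280.64.
Reliability = 4280.64 / 4792.33 = 0.8932.

0.8932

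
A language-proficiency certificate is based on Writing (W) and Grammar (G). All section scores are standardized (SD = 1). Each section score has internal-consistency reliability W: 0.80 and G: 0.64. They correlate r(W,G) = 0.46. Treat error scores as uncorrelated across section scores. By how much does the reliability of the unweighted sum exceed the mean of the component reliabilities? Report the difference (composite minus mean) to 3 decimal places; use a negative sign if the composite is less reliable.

0.088

Var(sum) = 2 + 0.92 = 2.92; true-score variance = 1.44 + 0.92 = 2.36; composite reliability = 0.8082.
Mean component reliability = 0.7200.
Difference = 0.8082 − 0.7200 = 0.088.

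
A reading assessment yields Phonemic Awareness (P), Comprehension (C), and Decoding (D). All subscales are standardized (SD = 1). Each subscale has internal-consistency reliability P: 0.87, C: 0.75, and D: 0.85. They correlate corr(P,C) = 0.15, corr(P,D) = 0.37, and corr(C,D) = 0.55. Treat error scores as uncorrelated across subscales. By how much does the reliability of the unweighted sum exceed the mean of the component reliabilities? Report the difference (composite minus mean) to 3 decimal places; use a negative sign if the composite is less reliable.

0.074

Var(sum) = 3 + 2.14 = 5.14; true-score variance = 2.47 + 2.14 = 4.61; composite reliability = 0.8969.
Mean component reliability = 0.8233.
Difference = 0.8969 − 0.8233 = 0.074.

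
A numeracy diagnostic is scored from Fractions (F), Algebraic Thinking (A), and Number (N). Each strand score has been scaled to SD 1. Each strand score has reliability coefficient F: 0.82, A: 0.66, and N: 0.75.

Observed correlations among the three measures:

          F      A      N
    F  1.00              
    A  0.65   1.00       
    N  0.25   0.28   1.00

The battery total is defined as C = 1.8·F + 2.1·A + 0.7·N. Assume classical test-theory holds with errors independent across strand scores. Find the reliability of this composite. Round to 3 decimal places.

0.848

Var(C) = 1.8² + 2.1² + 0.7² + 2·[3.78·0.65 + 1.26·0.25 + 1.47·0.28] = 8.14 + 6.3672 = 14.5072.
Under uncorrelated errors the observed covariances equal the true-score covariances, so only the own-variance terms attenuate.
True-score variance = [1.8²·0.82 + 2.1²·0.66 + 0.7²·0.75] + 6.3672 = 5.9349 + 6.3672 = 12.3021.
Reliability = 12.3021 / 14.5072 = 0.848.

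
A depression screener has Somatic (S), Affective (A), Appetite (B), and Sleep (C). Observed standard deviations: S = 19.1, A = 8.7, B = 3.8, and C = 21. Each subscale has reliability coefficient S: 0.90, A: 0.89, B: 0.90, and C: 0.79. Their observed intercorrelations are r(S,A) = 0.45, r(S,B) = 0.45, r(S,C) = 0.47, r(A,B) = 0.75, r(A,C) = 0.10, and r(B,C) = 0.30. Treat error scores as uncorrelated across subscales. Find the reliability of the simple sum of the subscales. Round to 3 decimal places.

0.914

Var(S+A+B+C) = 19.1² + 8.7² + 3.8² + 21² + 2·[19.1·8.7·0.45 + 19.1·3.8·0.45 + 19.1·21·0.47 + 8.7·3.8·0.75 + 8.7·21·0.10 + 3.8·21·0.30] = 895.94 + 725.919 = 1621.86.
Under uncorrelated errors the observed covariances equal the true-score covariances, so only the own-variance terms attenuate.
True-score variance = [19.1²·0.90 + 8.7²·0.89 + 3.8²·0.90 + 21²·0.79] + 725.919 = 757.079 + 725.919 = 1483.
Reliability = 1483 / 1621.86 = 0.914.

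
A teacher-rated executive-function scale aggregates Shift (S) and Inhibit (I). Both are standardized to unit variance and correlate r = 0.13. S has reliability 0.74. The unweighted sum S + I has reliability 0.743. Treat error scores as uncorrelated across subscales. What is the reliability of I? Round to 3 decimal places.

Var(S+I) = 2 + 2·0.13 = 2.260.
True-score variance = ρ_S + ρ_I + 2·0.13, so 0.743 = (0.74 + ρ_I + 0.26) / 2.260.
ρ_I = 0.743·2.260 − 0.74 − 0.26 = 0.679.

0.679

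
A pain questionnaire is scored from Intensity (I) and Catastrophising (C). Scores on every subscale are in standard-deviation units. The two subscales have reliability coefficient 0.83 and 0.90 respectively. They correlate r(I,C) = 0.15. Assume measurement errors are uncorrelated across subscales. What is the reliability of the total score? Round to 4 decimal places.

Var(I+C) = 2 + 2·[0.15] = 2 + 0.3 = 2.3.
Because errors are independent across components, Cov(Tᵢ,Tⱼ) = Cov(Xᵢ,Xⱼ); the off-diagonal part of the true-score variance is the same as above.
True-score variance = [0.83 + 0.90] + 0.3 = 1.73 + 0.3 = 2.03.
Reliability = 2.03 / 2.3 = 0.8826.

0.8826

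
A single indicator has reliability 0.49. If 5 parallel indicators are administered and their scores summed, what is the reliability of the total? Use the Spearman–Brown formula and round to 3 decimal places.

ρ_k = kρ / (1 + (k−1)ρ) = 5·0.49 / (1 + 4·0.49) = 2.450 / 2.960 = 0.828.

0.828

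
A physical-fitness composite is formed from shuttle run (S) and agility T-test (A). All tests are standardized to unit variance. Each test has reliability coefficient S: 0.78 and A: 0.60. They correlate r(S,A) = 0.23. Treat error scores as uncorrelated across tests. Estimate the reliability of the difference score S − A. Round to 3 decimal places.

Var(S−A) = 1 + 1 − 2·0.23 = 2 − 0.46 = 1.54.
Under uncorrelated errors the observed covariances equal the true-score covariances, so only the own-variance terms attenuate.
True-score variance = [0.78 + 0.60] − 0.46 = 1.38 − 0.46 = 0.92.
Reliability = 0.92 / 1.54 = 0.597.

0.597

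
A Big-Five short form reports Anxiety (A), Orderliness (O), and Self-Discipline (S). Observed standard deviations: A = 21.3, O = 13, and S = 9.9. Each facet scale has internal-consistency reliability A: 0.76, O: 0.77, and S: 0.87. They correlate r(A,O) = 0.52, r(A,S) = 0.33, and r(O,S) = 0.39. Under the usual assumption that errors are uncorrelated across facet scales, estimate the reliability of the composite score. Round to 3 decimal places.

Var(A+O+S) = 21.3² + 13² + 9.9² + 2·[21.3·13·0.52 + 21.3·9.9·0.33 + 13·9.9·0.39] = 720.7 + 527.536 = 1248.24.
Under uncorrelated errors the observed covariances equal the true-score covariances, so only the own-variance terms attenuate.
True-score variance = [21.3²·0.76 + 13²·0.77 + 9.9²·0.87] + 527.536 = 560.203 + 527.536 = 1087.74.
Reliability = 1087.74 / 1248.24 = 0.871.

0.871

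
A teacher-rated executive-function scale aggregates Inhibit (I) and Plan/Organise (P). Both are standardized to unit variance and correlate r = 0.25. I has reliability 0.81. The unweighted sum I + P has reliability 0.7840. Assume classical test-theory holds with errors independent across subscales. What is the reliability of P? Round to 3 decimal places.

Var(I+P) = 2 + 2·0.25 = 2.500.
True-score variance = ρ_I + ρ_P + 2·0.25, so 0.7840 = (0.81 + ρ_P + 0.50) / 2.500.
ρ_P = 0.7840·2.500 − 0.81 − 0.50 = 0.650.

0.650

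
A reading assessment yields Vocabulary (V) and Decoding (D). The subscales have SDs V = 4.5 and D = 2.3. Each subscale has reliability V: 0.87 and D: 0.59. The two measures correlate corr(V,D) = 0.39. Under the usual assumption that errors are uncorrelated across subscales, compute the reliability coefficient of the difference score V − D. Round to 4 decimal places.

0.7251

Var(V−D) = 4.5² + 2.3² − 2·4.5·2.3·0.39 = 25.54 − 8.073 = 17.467.
With uncorrelated errors the cross-covariances are all true-score covariance, so they carry over unchanged; only the diagonal terms shrink to ρᵢσᵢ².
True-score variance = [4.5²·0.87 + 2.3²·0.59] − 8.073 = 20.7386 − 8.073 = 12.6656.
Reliability = 12.6656 / 17.467 = 0.7251.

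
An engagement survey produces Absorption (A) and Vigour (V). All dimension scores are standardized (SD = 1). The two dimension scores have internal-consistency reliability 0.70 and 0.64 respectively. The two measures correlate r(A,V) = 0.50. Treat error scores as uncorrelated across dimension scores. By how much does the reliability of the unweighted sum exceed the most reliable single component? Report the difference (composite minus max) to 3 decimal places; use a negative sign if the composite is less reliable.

Var(sum) = 2 + 1 = 3; true-score variance = 1.34 + 1 = 2.34; composite reliability = 0.7800.
Max component reliability = 0.7000.
Difference = 0.7800 − 0.7000 = 0.080.

0.080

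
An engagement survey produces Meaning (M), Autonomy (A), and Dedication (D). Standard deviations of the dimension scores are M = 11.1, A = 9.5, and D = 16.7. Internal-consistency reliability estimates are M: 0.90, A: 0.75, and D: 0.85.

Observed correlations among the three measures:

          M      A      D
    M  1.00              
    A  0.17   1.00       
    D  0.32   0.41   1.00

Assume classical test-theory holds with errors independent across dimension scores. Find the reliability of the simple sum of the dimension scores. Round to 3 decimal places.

Var(M+A+D) = 11.1² + 9.5² + 16.7² + 2·[11.1·9.5·0.17 + 11.1·16.7·0.32 + 9.5·16.7·0.41] = 492.35 + 284.583 = 776.933.
Under uncorrelated errors the observed covariances equal the true-score covariances, so only the own-variance terms attenuate.
True-score variance = [11.1²·0.90 + 9.5²·0.75 + 16.7²·0.85] + 284.583 = 415.633 + 284.583 = 700.216.
Reliability = 700.216 / 776.933 = 0.901.

0.901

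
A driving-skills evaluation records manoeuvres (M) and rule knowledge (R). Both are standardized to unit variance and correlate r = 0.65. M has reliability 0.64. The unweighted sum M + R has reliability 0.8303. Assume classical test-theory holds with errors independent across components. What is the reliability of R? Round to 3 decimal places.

0.800

Var(M+R) = 2 + 2·0.65 = 3.300.
True-score variance = ρ_M + ρ_R + 2·0.65, so 0.8303 = (0.64 + ρ_R + 1.30) / 3.300.
ρ_R = 0.8303·3.300 − 0.64 − 1.30 = 0.800.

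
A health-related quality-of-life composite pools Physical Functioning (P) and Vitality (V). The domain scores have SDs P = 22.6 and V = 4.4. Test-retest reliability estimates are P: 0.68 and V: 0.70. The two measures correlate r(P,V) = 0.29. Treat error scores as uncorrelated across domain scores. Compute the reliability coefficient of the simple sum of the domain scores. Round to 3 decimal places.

0.712

Var(P+V) = 22.6² + 4.4² + 2·[22.6·4.4·0.29] = 530.12 + 57.6752 = 587.795.
Because errors are independent across components, Cov(Tᵢ,Tⱼ) = Cov(Xᵢ,Xⱼ); the off-diagonal part of the true-score variance is the same as above.
True-score variance = [22.6²·0.68 + 4.4²·0.70] + 57.6752 = 360.869 + 57.6752 = 418.544.
Reliability = 418.544 / 587.795 = 0.712.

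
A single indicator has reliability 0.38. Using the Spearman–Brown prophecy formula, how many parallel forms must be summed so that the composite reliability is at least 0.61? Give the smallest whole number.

3

k ≥ ρ*(1−ρ₁)/(ρ₁(1−ρ*)) = 0.61·0.62 / (0.38·0.39) = 2.552.
Smallest integer k = 3.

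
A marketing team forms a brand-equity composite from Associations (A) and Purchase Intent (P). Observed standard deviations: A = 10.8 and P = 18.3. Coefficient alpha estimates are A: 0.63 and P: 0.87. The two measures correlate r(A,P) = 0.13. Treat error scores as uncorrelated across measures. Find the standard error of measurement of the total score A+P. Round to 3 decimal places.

Var(total) = 451.53 + 51.3864 = 502.916.
True-score variance = 364.838 + 51.3864 = 416.224, so reliability = 0.8276.
Error variance = 502.916 − 416.224 = 86.6925; SEM = √86.6925 = 9.311.

9.311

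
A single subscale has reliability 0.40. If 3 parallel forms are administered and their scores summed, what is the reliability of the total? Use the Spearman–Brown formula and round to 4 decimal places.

ρ_k = kρ / (1 + (k−1)ρ) = 3·0.40 / (1 + 2·0.40) = 1.200 / 1.800 = 0.6667.

0.6667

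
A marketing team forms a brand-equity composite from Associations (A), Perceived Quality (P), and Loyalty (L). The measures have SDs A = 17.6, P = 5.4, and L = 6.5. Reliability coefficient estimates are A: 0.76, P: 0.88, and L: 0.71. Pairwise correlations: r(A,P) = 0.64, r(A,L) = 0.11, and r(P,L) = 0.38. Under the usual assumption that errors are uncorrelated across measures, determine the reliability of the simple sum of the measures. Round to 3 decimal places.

Var(A+P+L) = 17.6² + 5.4² + 6.5² + 2·[17.6·5.4·0.64 + 17.6·6.5·0.11 + 5.4·6.5·0.38] = 381.17 + 173.495 = 554.665.
With uncorrelated errors the cross-covariances are all true-score covariance, so they carry over unchanged; only the diagonal terms shrink to ρᵢσᵢ².
True-score variance = [17.6²·0.76 + 5.4²·0.88 + 6.5²·0.71] + 173.495 = 291.076 + 173.495 = 464.571.
Reliability = 464.571 / 554.665 = 0.838.

0.838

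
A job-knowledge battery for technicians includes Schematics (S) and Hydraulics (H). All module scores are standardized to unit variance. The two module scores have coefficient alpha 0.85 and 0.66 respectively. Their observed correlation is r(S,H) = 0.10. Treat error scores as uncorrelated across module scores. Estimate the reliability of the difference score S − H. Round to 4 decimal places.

Var(S−H) = 1 + 1 − 2·0.10 = 2 − 0.2 = 1.8.
Under uncorrelated errors the observed covariances equal the true-score covariances, so only the own-variance terms attenuate.
True-score variance = [0.85 + 0.66] − 0.2 = 1.51 − 0.2 = 1.31.
Reliability = 1.31 / 1.8 = 0.7278.

0.7278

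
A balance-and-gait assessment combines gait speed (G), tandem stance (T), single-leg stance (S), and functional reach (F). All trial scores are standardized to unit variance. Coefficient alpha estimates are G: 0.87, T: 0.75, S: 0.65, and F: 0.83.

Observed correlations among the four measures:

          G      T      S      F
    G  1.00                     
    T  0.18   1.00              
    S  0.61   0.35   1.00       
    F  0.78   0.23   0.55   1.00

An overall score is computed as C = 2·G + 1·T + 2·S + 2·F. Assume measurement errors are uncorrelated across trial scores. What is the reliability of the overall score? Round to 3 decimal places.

0.910

Var(C) = 2² + 1 + 2² + 2² + 2·[2·0.18 + 4·0.61 + 4·0.78 + 2·0.35 + 2·0.23 + 4·0.55] = 13 + 18.56 = 31.56.
Under uncorrelated errors the observed covariances equal the true-score covariances, so only the own-variance terms attenuate.
True-score variance = [2²·0.87 + 0.75 + 2²·0.65 + 2²·0.83] + 18.56 = 10.15 + 18.56 = 28.71.
Reliability = 28.71 / 31.56 = 0.910.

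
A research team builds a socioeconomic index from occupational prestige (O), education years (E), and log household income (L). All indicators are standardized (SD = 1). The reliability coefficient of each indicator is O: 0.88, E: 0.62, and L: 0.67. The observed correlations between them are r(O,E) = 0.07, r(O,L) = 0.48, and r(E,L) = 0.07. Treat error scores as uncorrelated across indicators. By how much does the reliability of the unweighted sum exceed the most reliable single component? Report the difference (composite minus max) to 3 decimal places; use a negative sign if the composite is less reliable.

Var(sum) = 3 + 1.24 = 4.24; true-score variance = 2.17 + 1.24 = 3.41; composite reliability = 0.8042.
Max component reliability = 0.8800.
Difference = 0.8042 − 0.8800 = -0.076.

-0.076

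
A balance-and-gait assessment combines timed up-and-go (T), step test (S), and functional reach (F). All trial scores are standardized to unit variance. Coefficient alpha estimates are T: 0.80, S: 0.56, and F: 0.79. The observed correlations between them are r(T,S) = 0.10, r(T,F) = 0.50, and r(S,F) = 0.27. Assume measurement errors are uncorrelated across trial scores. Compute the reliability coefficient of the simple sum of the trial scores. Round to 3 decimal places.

Var(T+S+F) = 3 + 2·[0.10 + 0.50 + 0.27] = 3 + 1.74 = 4.74.
With uncorrelated errors the cross-covariances are all true-score covariance, so they carry over unchanged; only the diagonal terms shrink to ρᵢσᵢ².
True-score variance = [0.80 + 0.56 + 0.79] + 1.74 = 2.15 + 1.74 = 3.89.
Reliability = 3.89 / 4.74 = 0.821.

0.821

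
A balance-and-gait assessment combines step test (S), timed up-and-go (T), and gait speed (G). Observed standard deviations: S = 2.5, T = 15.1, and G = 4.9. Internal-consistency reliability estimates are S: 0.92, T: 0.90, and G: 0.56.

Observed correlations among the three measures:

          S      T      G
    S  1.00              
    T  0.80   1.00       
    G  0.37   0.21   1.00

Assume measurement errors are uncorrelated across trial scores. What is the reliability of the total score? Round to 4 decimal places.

0.9056

Var(S+T+G) = 2.5² + 15.1² + 4.9² + 2·[2.5·15.1·0.80 + 2.5·4.9·0.37 + 15.1·4.9·0.21] = 258.27 + 100.541 = 358.811.
Because errors are independent across components, Cov(Tᵢ,Tⱼ) = Cov(Xᵢ,Xⱼ); the off-diagonal part of the true-score variance is the same as above.
True-score variance = [2.5²·0.92 + 15.1²·0.90 + 4.9²·0.56] + 100.541 = 224.405 + 100.541 = 324.945.
Reliability = 324.945 / 358.811 = 0.9056.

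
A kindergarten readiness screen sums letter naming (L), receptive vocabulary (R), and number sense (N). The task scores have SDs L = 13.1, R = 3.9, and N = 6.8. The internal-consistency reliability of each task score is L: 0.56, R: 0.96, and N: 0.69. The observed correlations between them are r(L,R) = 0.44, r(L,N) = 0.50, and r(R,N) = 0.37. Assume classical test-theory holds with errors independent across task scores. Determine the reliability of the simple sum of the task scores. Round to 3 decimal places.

0.766

Var(L+R+N) = 13.1² + 3.9² + 6.8² + 2·[13.1·3.9·0.44 + 13.1·6.8·0.50 + 3.9·6.8·0.37] = 233.06 + 153.664 = 386.724.
With uncorrelated errors the cross-covariances are all true-score covariance, so they carry over unchanged; only the diagonal terms shrink to ρᵢσᵢ².
True-score variance = [13.1²·0.56 + 3.9²·0.96 + 6.8²·0.69] + 153.664 = 142.609 + 153.664 = 296.273.
Reliability = 296.273 / 386.724 = 0.766.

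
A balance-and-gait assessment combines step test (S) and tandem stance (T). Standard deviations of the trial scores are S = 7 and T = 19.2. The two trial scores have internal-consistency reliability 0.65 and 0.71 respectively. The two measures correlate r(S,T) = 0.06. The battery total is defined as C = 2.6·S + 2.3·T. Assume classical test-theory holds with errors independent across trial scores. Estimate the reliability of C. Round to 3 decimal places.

0.713

Var(C) = 2.6²·7² + 2.3²·19.2² + 2·[5.98·7·19.2·0.06] = 2281.35 + 96.4454 = 2377.79.
Because errors are independent across components, Cov(Tᵢ,Tⱼ) = Cov(Xᵢ,Xⱼ); the off-diagonal part of the true-score variance is the same as above.
True-score variance = [2.6²·7²·0.65 + 2.3²·19.2²·0.71] + 96.4454 = 1599.88 + 96.4454 = 1696.33.
Reliability = 1696.33 / 2377.79 = 0.713.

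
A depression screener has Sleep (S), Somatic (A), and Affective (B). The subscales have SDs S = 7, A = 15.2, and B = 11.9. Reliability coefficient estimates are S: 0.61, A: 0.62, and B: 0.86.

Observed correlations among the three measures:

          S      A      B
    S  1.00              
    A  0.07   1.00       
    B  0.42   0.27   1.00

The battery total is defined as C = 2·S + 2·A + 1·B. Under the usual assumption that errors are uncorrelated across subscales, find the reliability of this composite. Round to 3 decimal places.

Var(C) = 2²·7² + 2²·15.2² + 11.9² + 2·[4·7·15.2·0.07 + 2·7·11.9·0.42 + 2·15.2·11.9·0.27] = 1261.77 + 394.878 = 1656.65.
Under uncorrelated errors the observed covariances equal the true-score covariances, so only the own-variance terms attenuate.
True-score variance = [2²·7²·0.61 + 2²·15.2²·0.62 + 11.9²·0.86] + 394.878 = 814.324 + 394.878 = 1209.2.
Reliability = 1209.2 / 1656.65 = 0.730.

0.730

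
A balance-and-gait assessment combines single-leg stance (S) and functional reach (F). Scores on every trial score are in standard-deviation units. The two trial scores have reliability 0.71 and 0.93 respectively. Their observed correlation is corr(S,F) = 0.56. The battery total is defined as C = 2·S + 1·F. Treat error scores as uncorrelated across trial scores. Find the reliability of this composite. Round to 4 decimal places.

Var(C) = 2² + 1 + 2·[2·0.56] = 5 + 2.24 = 7.24.
Under uncorrelated errors the observed covariances equal the true-score covariances, so only the own-variance terms attenuate.
True-score variance = [2²·0.71 + 0.93] + 2.24 = 3.77 + 2.24 = 6.01.
Reliability = 6.01 / 7.24 = 0.8301.

0.8301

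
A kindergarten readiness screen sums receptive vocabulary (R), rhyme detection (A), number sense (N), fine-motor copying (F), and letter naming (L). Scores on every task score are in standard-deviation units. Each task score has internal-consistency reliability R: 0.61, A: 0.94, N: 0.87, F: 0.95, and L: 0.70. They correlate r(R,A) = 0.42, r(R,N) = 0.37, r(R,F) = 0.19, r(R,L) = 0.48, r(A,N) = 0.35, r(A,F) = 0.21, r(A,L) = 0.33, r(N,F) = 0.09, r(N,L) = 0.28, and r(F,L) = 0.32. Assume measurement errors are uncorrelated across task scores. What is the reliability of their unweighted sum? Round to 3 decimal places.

0.916

Var(R+A+N+F+L) = 5 + 2·[0.42 + 0.37 + 0.19 + 0.48 + 0.35 + 0.21 + 0.33 + 0.09 + 0.28 + 0.32] = 5 + 6.08 = 11.08.
Because errors are independent across components, Cov(Tᵢ,Tⱼ) = Cov(Xᵢ,Xⱼ); the off-diagonal part of the true-score variance is the same as above.
True-score variance = [0.61 + 0.94 + 0.87 + 0.95 + 0.70] + 6.08 = 4.07 + 6.08 = 10.15.
Reliability = 10.15 / 11.08 = 0.916.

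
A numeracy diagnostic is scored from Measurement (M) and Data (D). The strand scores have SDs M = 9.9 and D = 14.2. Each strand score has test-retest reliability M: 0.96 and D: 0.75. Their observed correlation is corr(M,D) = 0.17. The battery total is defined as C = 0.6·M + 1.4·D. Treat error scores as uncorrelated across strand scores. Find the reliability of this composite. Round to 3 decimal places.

0.787

Var(C) = 0.6²·9.9² + 1.4²·14.2² + 2·[0.84·9.9·14.2·0.17] = 430.498 + 40.1496 = 470.648.
With uncorrelated errors the cross-covariances are all true-score covariance, so they carry over unchanged; only the diagonal terms shrink to ρᵢσᵢ².
True-score variance = [0.6²·9.9²·0.96 + 1.4²·14.2²·0.75] + 40.1496 = 330.283 + 40.1496 = 370.433.
Reliability = 370.433 / 470.648 = 0.787.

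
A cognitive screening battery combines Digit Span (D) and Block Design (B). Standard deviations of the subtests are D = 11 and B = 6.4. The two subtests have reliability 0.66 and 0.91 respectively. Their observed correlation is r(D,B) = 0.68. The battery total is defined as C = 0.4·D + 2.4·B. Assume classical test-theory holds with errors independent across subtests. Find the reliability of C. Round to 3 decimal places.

0.920

Var(C) = 0.4²·11² + 2.4²·6.4² + 2·[0.96·11·6.4·0.68] = 255.29 + 91.9142 = 347.204.
Under uncorrelated errors the observed covariances equal the true-score covariances, so only the own-variance terms attenuate.
True-score variance = [0.4²·11²·0.66 + 2.4²·6.4²·0.91] + 91.9142 = 227.474 + 91.9142 = 319.388.
Reliability = 319.388 / 347.204 = 0.920.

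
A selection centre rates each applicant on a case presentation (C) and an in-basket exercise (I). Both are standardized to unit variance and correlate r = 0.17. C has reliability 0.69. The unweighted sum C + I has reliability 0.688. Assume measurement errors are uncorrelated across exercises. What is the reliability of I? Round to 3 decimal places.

Var(C+I) = 2 + 2·0.17 = 2.340.
True-score variance = ρ_C + ρ_I + 2·0.17, so 0.688 = (0.69 + ρ_I + 0.34) / 2.340.
ρ_I = 0.688·2.340 − 0.69 − 0.34 = 0.580.

0.580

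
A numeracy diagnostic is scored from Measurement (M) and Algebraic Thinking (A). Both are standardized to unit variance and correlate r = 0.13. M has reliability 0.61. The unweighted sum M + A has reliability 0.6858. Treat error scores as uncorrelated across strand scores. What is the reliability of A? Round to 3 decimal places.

Var(M+A) = 2 + 2·0.13 = 2.260.
True-score variance = ρ_M + ρ_A + 2·0.13, so 0.6858 = (0.61 + ρ_A + 0.26) / 2.260.
ρ_A = 0.6858·2.260 − 0.61 − 0.26 = 0.680.

0.680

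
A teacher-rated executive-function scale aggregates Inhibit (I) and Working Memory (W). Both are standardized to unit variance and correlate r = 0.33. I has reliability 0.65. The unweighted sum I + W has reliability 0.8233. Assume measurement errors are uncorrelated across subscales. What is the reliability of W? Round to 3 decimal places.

0.880

Var(I+W) = 2 + 2·0.33 = 2.660.
True-score variance = ρ_I + ρ_W + 2·0.33, so 0.8233 = (0.65 + ρ_W + 0.66) / 2.660.
ρ_W = 0.8233·2.660 − 0.65 − 0.66 = 0.880.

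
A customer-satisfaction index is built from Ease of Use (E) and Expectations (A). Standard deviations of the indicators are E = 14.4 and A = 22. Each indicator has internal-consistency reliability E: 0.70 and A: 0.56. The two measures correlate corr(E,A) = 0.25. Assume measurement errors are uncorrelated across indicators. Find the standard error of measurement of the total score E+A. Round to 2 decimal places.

Var(total) = 691.36 + 158.4 = 849.76.
True-score variance = 416.192 + 158.4 = 574.592, so reliability = 0.6762.
Error variance = 849.76 − 574.592 = 275.168; SEM = √275.168 = 16.59.

16.59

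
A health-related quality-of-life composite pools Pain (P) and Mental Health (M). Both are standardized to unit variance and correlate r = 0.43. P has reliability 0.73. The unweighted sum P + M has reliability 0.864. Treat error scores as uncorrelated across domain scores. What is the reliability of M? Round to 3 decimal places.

Var(P+M) = 2 + 2·0.43 = 2.860.
True-score variance = ρ_P + ρ_M + 2·0.43, so 0.864 = (0.73 + ρ_M + 0.86) / 2.860.
ρ_M = 0.864·2.860 − 0.73 − 0.86 = 0.881.

0.881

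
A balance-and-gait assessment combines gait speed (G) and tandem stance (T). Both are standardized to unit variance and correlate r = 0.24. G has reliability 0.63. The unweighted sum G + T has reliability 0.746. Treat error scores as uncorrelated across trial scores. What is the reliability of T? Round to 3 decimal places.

Var(G+T) = 2 + 2·0.24 = 2.480.
True-score variance = ρ_G + ρ_T + 2·0.24, so 0.746 = (0.63 + ρ_T + 0.48) / 2.480.
ρ_T = 0.746·2.480 − 0.63 − 0.48 = 0.740.

0.740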